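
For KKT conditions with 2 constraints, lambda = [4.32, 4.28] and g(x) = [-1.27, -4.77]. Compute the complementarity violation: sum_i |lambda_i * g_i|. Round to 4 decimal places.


KKT complementary slackness check:
lambda_1 * g_1 = 4.32 * -1.27 = -5.4864
lambda_2 * g_2 = 4.28 * -4.77 = -20.4156
Total violation = 5.4864 + 20.4156 = 25.902


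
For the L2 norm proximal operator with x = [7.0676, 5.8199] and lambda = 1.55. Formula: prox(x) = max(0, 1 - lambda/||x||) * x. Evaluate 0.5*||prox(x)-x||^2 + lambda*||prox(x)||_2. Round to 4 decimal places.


Step 1: Compute ||x||.
||x|| = 9.1554
Step 2: Compute scaling factor.
scale = max(0, 1 - 1.55/9.1554) = 0.8307
Step 3: prox(x) = [5.8711, 4.8346]
||prox(x)|| = 7.6054
Step 4: Proximal objective.
0.5*||prox-x||^2 = 1.2013
lambda*||prox|| = 11.7884
Total = 12.9897


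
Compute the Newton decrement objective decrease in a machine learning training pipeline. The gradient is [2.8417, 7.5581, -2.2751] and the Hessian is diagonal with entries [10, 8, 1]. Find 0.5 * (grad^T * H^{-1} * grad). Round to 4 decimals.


Step 1: H is diagonal, so H^(-1) * g = [0.2842, 0.9448, -2.2751].
Step 2: g^T H^(-1) g = sum_i g_i^2 / H_ii
  = (2.8417)^2/10 + (7.5581)^2/8 + (-2.2751)^2/1
  = 0.8075 + 7.1406 + 5.1761 = 13.1242
Step 3: Objective decrease = 0.5 * g^T H^(-1) g = 6.5621


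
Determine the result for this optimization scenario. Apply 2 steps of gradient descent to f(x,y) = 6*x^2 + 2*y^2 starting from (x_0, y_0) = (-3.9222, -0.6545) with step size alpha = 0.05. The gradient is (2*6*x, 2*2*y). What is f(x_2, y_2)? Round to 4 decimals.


Gradient descent on f(x,y) = 6*x^2 + 2*y^2.
Starting point: (-3.9222, -0.6545), alpha = 0.05
Step 1: grad_x = 2*6*-3.9222 = -47.0664, grad_y = 2*2*-0.6545 = -2.618
  x_1 = -3.9222 - 0.05*-47.0664 = -1.5689
  y_1 = -0.6545 - 0.05*-2.618 = -0.5236
Step 2: grad_x = 2*6*-1.5689 = -18.8266, grad_y = 2*2*-0.5236 = -2.0944
  x_2 = -1.5689 - 0.05*-18.8266 = -0.6276
  y_2 = -0.5236 - 0.05*-2.0944 = -0.4189
f(-0.6276, -0.4189) = 6*(-0.6276)^2 + 2*(-0.4189)^2 = 2.7138


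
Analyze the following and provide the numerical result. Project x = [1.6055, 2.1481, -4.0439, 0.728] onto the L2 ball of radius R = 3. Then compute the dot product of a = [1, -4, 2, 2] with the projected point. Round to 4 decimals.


Step 1: Compute ||x|| (intermediates to 6 decimals).
||x|| = sqrt(1.6055^2 + 2.1481^2 + (-4.0439)^2 + 0.728^2) = 4.906636
Step 2: Project.
Since ||x|| > R, scale = R/||x|| = 3/4.906636 = 0.611417, proj(x) = scale * x
proj(x) = [0.98163, 1.313385, -2.472509, 0.445112]
Step 3: Dot product.
a^T * proj(x) = 1*0.98163 - 4*1.313385 + 2*(-2.472509) + 2*0.445112 = -8.3267


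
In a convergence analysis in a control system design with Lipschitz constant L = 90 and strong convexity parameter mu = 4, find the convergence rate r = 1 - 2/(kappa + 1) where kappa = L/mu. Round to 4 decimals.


Step 1: Compute the condition number.
kappa = L/mu = 90/4 = 22.5
Step 2: Compute the convergence rate.
r = 1 - 2/(kappa + 1) = 1 - 2*mu/(L + mu) = (L - mu)/(L + mu) = 86/94 = 0.9149


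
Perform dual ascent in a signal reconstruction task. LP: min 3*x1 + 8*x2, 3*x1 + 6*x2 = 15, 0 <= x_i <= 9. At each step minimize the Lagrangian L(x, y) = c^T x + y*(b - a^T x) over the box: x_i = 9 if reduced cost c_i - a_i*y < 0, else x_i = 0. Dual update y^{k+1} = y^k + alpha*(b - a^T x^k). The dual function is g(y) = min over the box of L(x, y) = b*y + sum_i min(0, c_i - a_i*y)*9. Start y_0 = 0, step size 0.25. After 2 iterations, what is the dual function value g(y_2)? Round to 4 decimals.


Dual ascent for LP: min 3*x1 + 8*x2, 3*x1 + 6*x2 = 15, 0 <= x_i <= 9
Step 1: y^k = 0.0, reduced costs: (3.0, 8.0)
  x^k = (0.0, 0.0), subgradient = b - a^T x = 15.0
  y^{k+1} = 0.0 + 0.25*15.0 = 3.75
Step 2: y^k = 3.75, reduced costs: (-8.25, -14.5)
  x^k = (9.0, 9.0), subgradient = b - a^T x = -66.0
  y^{k+1} = 3.75 + 0.25*-66.0 = -12.75
Dual objective at y_2 = -12.75: reduced costs (41.25, 84.5), box minimizer x = (0.0, 0.0)
g(y_2) = b*y + (c1 - a1*y)*x1 + (c2 - a2*y)*x2 = 15*(-12.75) + 41.25*0.0 + 84.5*0.0 = -191.25 + 0.0 + 0.0 = -191.25


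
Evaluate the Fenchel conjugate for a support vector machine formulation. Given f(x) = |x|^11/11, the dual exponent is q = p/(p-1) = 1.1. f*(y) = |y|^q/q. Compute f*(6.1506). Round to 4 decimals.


The conjugate exponent q satisfies 1/p + 1/q = 1.
p = 11, so q = 11/(11 - 1) = 1.1
|y|^q = 6.1506^1.1 = 7.3758
f*(6.1506) = 7.3758 / 1.1 = 6.7053


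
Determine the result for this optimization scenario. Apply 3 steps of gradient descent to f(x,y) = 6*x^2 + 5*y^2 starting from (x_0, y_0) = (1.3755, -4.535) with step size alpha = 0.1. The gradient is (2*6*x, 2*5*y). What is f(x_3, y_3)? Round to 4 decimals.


Gradient descent on f(x,y) = 6*x^2 + 5*y^2.
Starting point: (1.3755, -4.535), alpha = 0.1
Step 1: grad_x = 2*6*1.3755 = 16.506, grad_y = 2*5*-4.535 = -45.35
  x_1 = 1.3755 - 0.1*16.506 = -0.2751
  y_1 = -4.535 - 0.1*-45.35 = 0.0
Step 2: grad_x = 2*6*-0.2751 = -3.3012, grad_y = 2*5*0.0 = 0.0
  x_2 = -0.2751 - 0.1*-3.3012 = 0.055
  y_2 = 0.0 - 0.1*0.0 = 0.0
Step 3: grad_x = 2*6*0.055 = 0.6602, grad_y = 2*5*0.0 = 0.0
  x_3 = 0.055 - 0.1*0.6602 = -0.011
  y_3 = 0.0 - 0.1*0.0 = 0.0
f(-0.011, 0.0) = 6*(-0.011)^2 + 5*0.0^2 = 0.0007


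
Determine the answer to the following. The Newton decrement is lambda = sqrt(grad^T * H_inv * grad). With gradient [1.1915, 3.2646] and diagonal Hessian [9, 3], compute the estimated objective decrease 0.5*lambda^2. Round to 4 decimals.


Step 1: H is diagonal, so H^(-1) * g = [0.1324, 1.0882].
Step 2: g^T H^(-1) g = sum_i g_i^2 / H_ii
  = (1.1915)^2/9 + (3.2646)^2/3
  = 0.1577 + 3.5525 = 3.7103
Step 3: Objective decrease = 0.5 * g^T H^(-1) g = 1.8551


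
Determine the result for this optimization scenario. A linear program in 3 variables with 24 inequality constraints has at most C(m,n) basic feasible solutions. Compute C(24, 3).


Each vertex corresponds to some choice of n active constraints out of m, so the number of vertices is at most C(m, n) = m! / (n!(m-n)!).
m = 24, n = 3
Numerator: 24 * 23 * 22
Denominator: 3! = 6
C(24, 3) = 2024


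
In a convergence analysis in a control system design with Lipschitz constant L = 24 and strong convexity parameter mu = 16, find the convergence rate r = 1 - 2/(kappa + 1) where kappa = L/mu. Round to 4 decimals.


Step 1: Compute the condition number.
kappa = L/mu = 24/16 = 1.5
Step 2: Compute the convergence rate.
r = 1 - 2/(kappa + 1) = 1 - 2*mu/(L + mu) = (L - mu)/(L + mu) = 8/40 = 0.2


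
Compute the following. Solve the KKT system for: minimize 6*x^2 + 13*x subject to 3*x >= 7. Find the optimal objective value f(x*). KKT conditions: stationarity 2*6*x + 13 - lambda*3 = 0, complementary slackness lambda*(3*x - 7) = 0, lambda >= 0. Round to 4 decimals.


Step 1: Try lambda = 0 (constraint inactive).
x_unc = -13/(2*6) = -1.0833
Check: 3*-1.0833 = -3.2499 < 7 -- violated!
Step 2: Constraint must be active: 3*x = 7
x* = 7/3 = 2.3333 (rounded; the exact value 7/3 is used below)
lambda = (2*6*(7/3) + 13)/3 = 13.6667
Step 3: Compute optimal value.
f(x*) = 6*(7/3)^2 + 13*(7/3) = 63.0


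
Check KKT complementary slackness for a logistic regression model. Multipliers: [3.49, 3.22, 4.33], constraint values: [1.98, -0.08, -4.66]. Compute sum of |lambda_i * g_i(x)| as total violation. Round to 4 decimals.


KKT complementary slackness check:
lambda_1 * g_1 = 3.49 * 1.98 = 6.9102
lambda_2 * g_2 = 3.22 * -0.08 = -0.2576
lambda_3 * g_3 = 4.33 * -4.66 = -20.1778
Total violation = 6.9102 + 0.2576 + 20.1778 = 27.3456


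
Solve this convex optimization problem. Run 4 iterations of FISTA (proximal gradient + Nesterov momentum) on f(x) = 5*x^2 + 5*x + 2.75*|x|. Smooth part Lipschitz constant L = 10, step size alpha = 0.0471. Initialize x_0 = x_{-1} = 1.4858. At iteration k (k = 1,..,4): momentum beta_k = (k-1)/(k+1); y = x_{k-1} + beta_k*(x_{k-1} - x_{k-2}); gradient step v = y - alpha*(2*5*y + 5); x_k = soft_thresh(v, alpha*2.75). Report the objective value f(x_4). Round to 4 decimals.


FISTA on f(x) = 5*x^2 + 5*x + 2.75*|x|
L = 10, alpha = 0.0471
Iteration 1: beta = 0.0, y = 1.4858 + 0.0*(1.4858 - 1.4858) = 1.4858
  grad(y) = 19.858, v = y - alpha*grad = 0.5505
  prox(v) = soft_thresh(0.5505, 0.1295) = 0.421
Iteration 2: beta = 0.3333, y = 0.421 + 0.3333*(0.421 - 1.4858) = 0.066
  grad(y) = 5.6602, v = y - alpha*grad = -0.2006
  prox(v) = soft_thresh(-0.2006, 0.1295) = -0.0711
Iteration 3: beta = 0.5, y = -0.0711 + 0.5*(-0.0711 - 0.421) = -0.3171
  grad(y) = 1.8294, v = y - alpha*grad = -0.4032
  prox(v) = soft_thresh(-0.4032, 0.1295) = -0.2737
Iteration 4: beta = 0.6, y = -0.2737 + 0.6*(-0.2737 + 0.0711) = -0.3953
  grad(y) = 1.0471, v = y - alpha*grad = -0.4446
  prox(v) = soft_thresh(-0.4446, 0.1295) = -0.3151
f(x_4) = 5*(-0.3151)^2 + 5*(-0.3151) + 2.75*|-0.3151| = -0.2126


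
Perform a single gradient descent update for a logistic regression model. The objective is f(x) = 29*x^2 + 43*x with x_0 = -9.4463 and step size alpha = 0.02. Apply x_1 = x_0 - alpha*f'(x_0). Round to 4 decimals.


We compute the gradient at x_0 and apply the update.
f'(x) = 58*x + 43
f'(-9.4463) = 58*-9.4463 + 43 = -504.8854
x_1 = -9.4463 - 0.02*-504.8854 = 0.6514


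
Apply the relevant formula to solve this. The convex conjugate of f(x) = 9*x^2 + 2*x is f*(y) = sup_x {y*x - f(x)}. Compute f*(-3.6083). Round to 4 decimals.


f*(y) = sup_x {y*x - a*x^2 - b*x} = sup_x {(y-b)*x - a*x^2}
FOC: (y - b) - 2a*x = 0 => x* = (y - b)/(2a)
x* = (-3.6083 - 2)/(2*9) = -0.3116
f*(-3.6083) = (y-b)^2/(4a) = (-3.6083 - 2)^2/(4*9)
= 31.453/36 = 0.8737


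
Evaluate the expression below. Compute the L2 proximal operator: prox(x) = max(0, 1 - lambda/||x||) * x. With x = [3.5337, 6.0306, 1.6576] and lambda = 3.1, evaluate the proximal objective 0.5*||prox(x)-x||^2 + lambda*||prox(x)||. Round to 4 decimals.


Step 1: Compute ||x||.
||x|| = 7.1835
Step 2: Compute scaling factor.
scale = max(0, 1 - 3.1/7.1835) = 0.5685
Step 3: prox(x) = [2.0088, 3.4281, 0.9423]
||prox(x)|| = 4.0835
Step 4: Proximal objective.
0.5*||prox-x||^2 = 4.805
lambda*||prox|| = 12.6589
Total = 17.4639


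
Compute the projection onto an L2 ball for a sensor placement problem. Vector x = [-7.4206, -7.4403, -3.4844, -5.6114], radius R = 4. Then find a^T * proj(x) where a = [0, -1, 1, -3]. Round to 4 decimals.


Step 1: Compute ||x|| (intermediates to 6 decimals).
||x|| = sqrt((-7.4206)^2 + (-7.4403)^2 + (-3.4844)^2 + (-5.6114)^2) = 12.411778
Step 2: Project.
Since ||x|| > R, scale = R/||x|| = 4/12.411778 = 0.322275, proj(x) = scale * x
proj(x) = [-2.391474, -2.397823, -1.122935, -1.808414]
Step 3: Dot product.
a^T * proj(x) = 0*(-2.391474) - 1*(-2.397823) + 1*(-1.122935) - 3*(-1.808414) = 6.7001


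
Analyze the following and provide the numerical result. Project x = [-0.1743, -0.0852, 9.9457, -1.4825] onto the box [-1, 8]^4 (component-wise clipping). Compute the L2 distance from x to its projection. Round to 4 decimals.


Project each component onto [-1, 8].
clip(-0.1743) = -0.1743, clip(-0.0852) = -0.0852, clip(9.9457) = 8.0, clip(-1.4825) = -1.0
Projection = [-0.1743, -0.0852, 8.0, -1.0]
Squared diffs: [0.0, 0.0, 3.7857, 0.2328]
Distance = sqrt(4.0185) = 2.0046


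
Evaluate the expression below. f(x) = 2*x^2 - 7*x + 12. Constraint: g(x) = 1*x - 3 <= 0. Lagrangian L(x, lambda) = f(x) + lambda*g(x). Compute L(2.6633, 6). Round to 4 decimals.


Step 1: Evaluate f(x).
f(2.6633) = 2*2.6633^2 - 7*2.6633 + 12 = 7.5432
Step 2: Evaluate g(x).
g(2.6633) = 1*2.6633 - 3 = -0.3367
Step 3: Compute Lagrangian.
L = 7.5432 + 6*-0.3367 = 5.523


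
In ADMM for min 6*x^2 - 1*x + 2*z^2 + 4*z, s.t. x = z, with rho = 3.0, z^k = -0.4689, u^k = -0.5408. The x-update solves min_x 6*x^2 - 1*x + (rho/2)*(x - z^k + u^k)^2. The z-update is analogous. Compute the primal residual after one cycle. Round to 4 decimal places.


ADMM iteration with rho = 3.0, z^k = -0.4689, u^k = -0.5408
Step 1: x-update.
Minimize 6*x^2 - 1*x + (3.0/2)*(x + 0.4689 - 0.5408)^2
FOC: (2*6 + 3.0)*x = 1 + 3.0*(-0.4689 + 0.5408)
x^{k+1} = 0.081
Step 2: z-update.
Minimize 2*z^2 + 4*z + (3.0/2)*(0.081 - z - 0.5408)^2
FOC: (2*2 + 3.0)*z = -4 + 3.0*(0.081 - 0.5408)
z^{k+1} = -0.7685
Step 3: u-update.
u^{k+1} = -0.5408 + 0.081 + 0.7685 = 0.3087
Step 4: Primal residual = |0.081 + 0.7685| = 0.8495


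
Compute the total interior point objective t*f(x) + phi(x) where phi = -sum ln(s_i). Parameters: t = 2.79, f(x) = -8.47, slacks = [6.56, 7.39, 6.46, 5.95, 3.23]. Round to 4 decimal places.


Step 1: Compute log-barrier.
ln values: [1.881, 2.0001, 1.8656, 1.7834, 1.1725]
phi = -(1.881 + 2.0001 + 1.8656 + 1.7834 + 1.1725) = -8.7026
Step 2: Compute augmented objective.
t*f(x) = 2.79*-8.47 = -23.6313
Total = -23.6313 - 8.7026 = -32.3339


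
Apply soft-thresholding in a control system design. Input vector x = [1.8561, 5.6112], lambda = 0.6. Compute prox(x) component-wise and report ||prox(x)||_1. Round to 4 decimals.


Soft-thresholding with lambda = 0.6:
prox(1.8561) = sign(1.8561)*max(|1.8561| - 0.6, 0) = 1.2561
prox(5.6112) = sign(5.6112)*max(|5.6112| - 0.6, 0) = 5.0112
prox(x) = [1.2561, 5.0112]
||prox(x)||_1 = 1.2561 + 5.0112 = 6.2673


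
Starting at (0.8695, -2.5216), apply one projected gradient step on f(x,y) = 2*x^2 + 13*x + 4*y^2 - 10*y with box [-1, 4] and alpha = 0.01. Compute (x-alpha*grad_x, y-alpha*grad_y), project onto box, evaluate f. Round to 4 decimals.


Step 1: Compute gradient at (0.8695, -2.5216).
grad_x = 2*2*0.8695 + 13 = 16.478
grad_y = 2*4*-2.5216 - 10 = -30.1728
Step 2: Gradient step.
x_raw = 0.8695 - 0.01*16.478 = 0.7047
y_raw = -2.5216 - 0.01*-30.1728 = -2.2199
Step 3: Project onto [-1, 4].
x_proj = clip(0.7047) = 0.7047
y_proj = clip(-2.2199) = -1.0
Step 4: Evaluate f.
f(0.7047, -1.0) = 24.1546


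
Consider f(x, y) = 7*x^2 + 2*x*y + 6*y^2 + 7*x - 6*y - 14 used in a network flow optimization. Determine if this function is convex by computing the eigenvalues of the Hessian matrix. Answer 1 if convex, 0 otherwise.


The Hessian of f(x,y) = 7*x^2 + 2*x*y + 6*y^2 + 7*x - 6*y - 14 is:
H = [[14, 2], [2, 12]]
Trace = 14 + 12 = 26
Determinant = 14*12 - (2)^2 = 164
Discriminant = (26)^2 - 4*164 = 20.0
Eigenvalues: lambda_1 = 10.7639, lambda_2 = 15.2361
The function is convex.

1


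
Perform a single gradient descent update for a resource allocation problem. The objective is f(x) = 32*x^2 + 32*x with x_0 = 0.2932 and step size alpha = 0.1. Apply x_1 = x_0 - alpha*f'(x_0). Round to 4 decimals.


We compute the gradient at x_0 and apply the update.
f'(x) = 64*x + 32
f'(0.2932) = 64*0.2932 + 32 = 50.7648
x_1 = 0.2932 - 0.1*50.7648 = -4.7833


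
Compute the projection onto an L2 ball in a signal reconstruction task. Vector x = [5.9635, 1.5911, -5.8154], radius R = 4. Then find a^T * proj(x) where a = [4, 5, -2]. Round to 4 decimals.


Step 1: Compute ||x|| (intermediates to 6 decimals).
||x|| = sqrt(5.9635^2 + 1.5911^2 + (-5.8154)^2) = 8.480201
Step 2: Project.
Since ||x|| > R, scale = R/||x|| = 4/8.480201 = 0.471687, proj(x) = scale * x
proj(x) = [2.812905, 0.750501, -2.743049]
Step 3: Dot product.
a^T * proj(x) = 4*2.812905 + 5*0.750501 - 2*(-2.743049) = 20.4902


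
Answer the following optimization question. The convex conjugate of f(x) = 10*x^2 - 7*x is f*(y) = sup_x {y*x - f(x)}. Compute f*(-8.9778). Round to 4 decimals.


f*(y) = sup_x {y*x - a*x^2 - b*x} = sup_x {(y-b)*x - a*x^2}
FOC: (y - b) - 2a*x = 0 => x* = (y - b)/(2a)
x* = (-8.9778 + 7)/(2*10) = -0.0989
f*(-8.9778) = (y-b)^2/(4a) = (-8.9778 + 7)^2/(4*10)
= 3.9117/40 = 0.0978


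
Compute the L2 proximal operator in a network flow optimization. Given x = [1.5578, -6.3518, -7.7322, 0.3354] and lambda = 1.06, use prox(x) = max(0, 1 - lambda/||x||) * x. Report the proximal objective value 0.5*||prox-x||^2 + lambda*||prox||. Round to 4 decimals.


Step 1: Compute ||x||.
||x|| = 10.1327
Step 2: Compute scaling factor.
scale = max(0, 1 - 1.06/10.1327) = 0.8954
Step 3: prox(x) = [1.3948, -5.6873, -6.9233, 0.3003]
||prox(x)|| = 9.0727
Step 4: Proximal objective.
0.5*||prox-x||^2 = 0.5618
lambda*||prox|| = 9.6171
Total = 10.1789


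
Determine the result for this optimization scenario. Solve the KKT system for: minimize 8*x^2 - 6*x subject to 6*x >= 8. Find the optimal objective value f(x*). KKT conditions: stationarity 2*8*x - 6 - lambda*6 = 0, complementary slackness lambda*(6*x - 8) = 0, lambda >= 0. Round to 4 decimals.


Step 1: Try lambda = 0 (constraint inactive).
x_unc = 6/(2*8) = 0.375
Check: 6*0.375 = 2.25 < 8 -- violated!
Step 2: Constraint must be active: 6*x = 8
x* = 8/6 = 4/3 = 1.3333 (rounded; the exact value 4/3 is used below)
lambda = (2*8*(4/3) - 6)/6 = 2.5556
Step 3: Compute optimal value.
f(x*) = 8*(4/3)^2 - 6*(4/3) = 6.2222


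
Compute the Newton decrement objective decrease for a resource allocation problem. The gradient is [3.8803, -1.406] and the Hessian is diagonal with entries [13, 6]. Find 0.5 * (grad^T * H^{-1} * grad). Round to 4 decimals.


Step 1: H is diagonal, so H^(-1) * g = [0.2985, -0.2343].
Step 2: g^T H^(-1) g = sum_i g_i^2 / H_ii
  = (3.8803)^2/13 + (-1.406)^2/6
  = 1.1582 + 0.3295 = 1.4877
Step 3: Objective decrease = 0.5 * g^T H^(-1) g = 0.7438


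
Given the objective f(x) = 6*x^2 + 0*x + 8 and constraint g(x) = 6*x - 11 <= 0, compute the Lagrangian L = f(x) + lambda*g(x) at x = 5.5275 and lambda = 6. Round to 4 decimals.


Step 1: Evaluate f(x).
f(5.5275) = 6*5.5275^2 + 0*5.5275 + 8 = 191.3195
Step 2: Evaluate g(x).
g(5.5275) = 6*5.5275 - 11 = 22.165
Step 3: Compute Lagrangian.
L = 191.3195 + 6*22.165 = 324.3095


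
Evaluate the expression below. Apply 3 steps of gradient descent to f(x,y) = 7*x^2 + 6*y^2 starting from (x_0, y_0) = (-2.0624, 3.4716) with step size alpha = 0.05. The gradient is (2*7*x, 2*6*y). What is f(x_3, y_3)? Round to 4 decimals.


Gradient descent on f(x,y) = 7*x^2 + 6*y^2.
Starting point: (-2.0624, 3.4716), alpha = 0.05
Step 1: grad_x = 2*7*-2.0624 = -28.8736, grad_y = 2*6*3.4716 = 41.6592
  x_1 = -2.0624 - 0.05*-28.8736 = -0.6187
  y_1 = 3.4716 - 0.05*41.6592 = 1.3886
Step 2: grad_x = 2*7*-0.6187 = -8.6621, grad_y = 2*6*1.3886 = 16.6637
  x_2 = -0.6187 - 0.05*-8.6621 = -0.1856
  y_2 = 1.3886 - 0.05*16.6637 = 0.5555
Step 3: grad_x = 2*7*-0.1856 = -2.5986, grad_y = 2*6*0.5555 = 6.6655
  x_3 = -0.1856 - 0.05*-2.5986 = -0.0557
  y_3 = 0.5555 - 0.05*6.6655 = 0.2222
f(-0.0557, 0.2222) = 7*(-0.0557)^2 + 6*0.2222^2 = 0.3179


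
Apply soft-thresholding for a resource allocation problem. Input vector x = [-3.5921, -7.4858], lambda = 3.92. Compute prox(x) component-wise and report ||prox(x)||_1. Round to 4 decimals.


Soft-thresholding with lambda = 3.92:
prox(-3.5921) = sign(-3.5921)*max(|-3.5921| - 3.92, 0) = 0.0
prox(-7.4858) = sign(-7.4858)*max(|-7.4858| - 3.92, 0) = -3.5658
prox(x) = [0.0, -3.5658]
||prox(x)||_1 = 0.0 + 3.5658 = 3.5658


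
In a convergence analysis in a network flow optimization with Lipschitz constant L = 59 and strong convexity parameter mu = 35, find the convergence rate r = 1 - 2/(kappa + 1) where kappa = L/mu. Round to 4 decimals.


Step 1: Compute the condition number.
kappa = L/mu = 59/35 = 1.6857
Step 2: Compute the convergence rate.
r = 1 - 2/(kappa + 1) = 1 - 2*mu/(L + mu) = (L - mu)/(L + mu) = 24/94 = 0.2553


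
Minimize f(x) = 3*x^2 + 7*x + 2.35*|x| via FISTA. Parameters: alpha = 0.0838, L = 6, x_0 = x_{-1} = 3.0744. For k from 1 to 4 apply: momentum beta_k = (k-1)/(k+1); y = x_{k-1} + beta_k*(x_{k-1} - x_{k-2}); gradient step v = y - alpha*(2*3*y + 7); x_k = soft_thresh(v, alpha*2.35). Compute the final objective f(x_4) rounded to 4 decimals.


FISTA on f(x) = 3*x^2 + 7*x + 2.35*|x|
L = 6, alpha = 0.0838
Iteration 1: beta = 0.0, y = 3.0744 + 0.0*(3.0744 - 3.0744) = 3.0744
  grad(y) = 25.4464, v = y - alpha*grad = 0.942
  prox(v) = soft_thresh(0.942, 0.1969) = 0.7451
Iteration 2: beta = 0.3333, y = 0.7451 + 0.3333*(0.7451 - 3.0744) = -0.0314
  grad(y) = 6.8117, v = y - alpha*grad = -0.6022
  prox(v) = soft_thresh(-0.6022, 0.1969) = -0.4053
Iteration 3: beta = 0.5, y = -0.4053 + 0.5*(-0.4053 - 0.7451) = -0.9804
  grad(y) = 1.1173, v = y - alpha*grad = -1.0741
  prox(v) = soft_thresh(-1.0741, 0.1969) = -0.8771
Iteration 4: beta = 0.6, y = -0.8771 + 0.6*(-0.8771 + 0.4053) = -1.1603
  grad(y) = 0.0384, v = y - alpha*grad = -1.1635
  prox(v) = soft_thresh(-1.1635, 0.1969) = -0.9666
f(x_4) = 3*(-0.9666)^2 + 7*(-0.9666) + 2.35*|-0.9666| = -1.6918


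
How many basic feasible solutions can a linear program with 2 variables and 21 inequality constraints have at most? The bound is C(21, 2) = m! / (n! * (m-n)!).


Each vertex corresponds to some choice of n active constraints out of m, so the number of vertices is at most C(m, n) = m! / (n!(m-n)!).
m = 21, n = 2
Numerator: 21 * 20
Denominator: 2! = 2
C(21, 2) = 210


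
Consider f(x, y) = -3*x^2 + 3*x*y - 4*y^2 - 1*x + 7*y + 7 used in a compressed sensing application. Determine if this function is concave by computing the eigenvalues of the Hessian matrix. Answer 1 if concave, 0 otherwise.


The Hessian of f(x,y) = -3*x^2 + 3*x*y - 4*y^2 - 1*x + 7*y + 7 is:
H = [[-6, 3], [3, -8]]
Trace = -6 - 8 = -14
Determinant = -6*-8 - (3)^2 = 39
Discriminant = (-14)^2 - 4*39 = 40.0
Eigenvalues: lambda_1 = -10.1623, lambda_2 = -3.8377
The function is concave.

1


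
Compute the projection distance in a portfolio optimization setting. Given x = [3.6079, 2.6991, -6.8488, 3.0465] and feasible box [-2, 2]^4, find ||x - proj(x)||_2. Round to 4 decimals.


Project each component onto [-2, 2].
clip(3.6079) = 2.0, clip(2.6991) = 2.0, clip(-6.8488) = -2.0, clip(3.0465) = 2.0
Projection = [2.0, 2.0, -2.0, 2.0]
Squared diffs: [2.5853, 0.4887, 23.5109, 1.0952]
Distance = sqrt(27.6801) = 5.2612


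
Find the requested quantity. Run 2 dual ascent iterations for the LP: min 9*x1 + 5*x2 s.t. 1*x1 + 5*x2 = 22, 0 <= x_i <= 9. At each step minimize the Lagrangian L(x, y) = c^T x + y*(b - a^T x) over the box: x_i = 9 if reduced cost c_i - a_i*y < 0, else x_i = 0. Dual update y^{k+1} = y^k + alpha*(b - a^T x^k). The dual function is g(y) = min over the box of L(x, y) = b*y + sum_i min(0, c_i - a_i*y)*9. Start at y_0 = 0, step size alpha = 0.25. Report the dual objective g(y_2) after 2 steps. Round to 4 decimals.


Dual ascent for LP: min 9*x1 + 5*x2, 1*x1 + 5*x2 = 22, 0 <= x_i <= 9
Step 1: y^k = 0.0, reduced costs: (9.0, 5.0)
  x^k = (0.0, 0.0), subgradient = b - a^T x = 22.0
  y^{k+1} = 0.0 + 0.25*22.0 = 5.5
Step 2: y^k = 5.5, reduced costs: (3.5, -22.5)
  x^k = (0.0, 9.0), subgradient = b - a^T x = -23.0
  y^{k+1} = 5.5 + 0.25*-23.0 = -0.25
Dual objective at y_2 = -0.25: reduced costs (9.25, 6.25), box minimizer x = (0.0, 0.0)
g(y_2) = b*y + (c1 - a1*y)*x1 + (c2 - a2*y)*x2 = 22*(-0.25) + 9.25*0.0 + 6.25*0.0 = -5.5 + 0.0 + 0.0 = -5.5


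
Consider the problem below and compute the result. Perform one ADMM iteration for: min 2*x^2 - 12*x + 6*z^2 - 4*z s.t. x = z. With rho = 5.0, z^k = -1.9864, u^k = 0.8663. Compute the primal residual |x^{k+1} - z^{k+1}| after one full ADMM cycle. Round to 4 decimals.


ADMM iteration with rho = 5.0, z^k = -1.9864, u^k = 0.8663
Step 1: x-update.
Minimize 2*x^2 - 12*x + (5.0/2)*(x + 1.9864 + 0.8663)^2
FOC: (2*2 + 5.0)*x = 12 + 5.0*(-1.9864 - 0.8663)
x^{k+1} = -0.2515
Step 2: z-update.
Minimize 6*z^2 - 4*z + (5.0/2)*(-0.2515 - z + 0.8663)^2
FOC: (2*6 + 5.0)*z = 4 + 5.0*(-0.2515 + 0.8663)
z^{k+1} = 0.4161
Step 3: u-update.
u^{k+1} = 0.8663 - 0.2515 - 0.4161 = 0.1987
Step 4: Primal residual = |-0.2515 - 0.4161| = 0.6676


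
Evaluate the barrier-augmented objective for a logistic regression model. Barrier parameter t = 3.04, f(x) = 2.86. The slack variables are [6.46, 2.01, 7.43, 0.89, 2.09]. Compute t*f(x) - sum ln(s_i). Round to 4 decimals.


Step 1: Compute log-barrier.
ln values: [1.8656, 0.6981, 2.0055, -0.1165, 0.7372]
phi = -(1.8656 + 0.6981 + 2.0055 - 0.1165 + 0.7372) = -5.1899
Step 2: Compute augmented objective.
t*f(x) = 3.04*2.86 = 8.6944
Total = 8.6944 - 5.1899 = 3.5045


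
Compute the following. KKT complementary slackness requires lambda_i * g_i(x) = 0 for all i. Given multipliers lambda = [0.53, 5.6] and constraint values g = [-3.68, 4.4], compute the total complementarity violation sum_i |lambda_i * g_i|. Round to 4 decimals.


KKT complementary slackness check:
lambda_1 * g_1 = 0.53 * -3.68 = -1.9504
lambda_2 * g_2 = 5.6 * 4.4 = 24.64
Total violation = 1.9504 + 24.64 = 26.5904


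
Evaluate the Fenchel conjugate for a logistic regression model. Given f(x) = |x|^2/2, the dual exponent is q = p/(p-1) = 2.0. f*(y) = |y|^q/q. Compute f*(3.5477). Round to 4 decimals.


The conjugate exponent q satisfies 1/p + 1/q = 1.
p = 2, so q = 2/(2 - 1) = 2.0
|y|^q = 3.5477^2.0 = 12.5862
f*(3.5477) = 12.5862 / 2.0 = 6.2931


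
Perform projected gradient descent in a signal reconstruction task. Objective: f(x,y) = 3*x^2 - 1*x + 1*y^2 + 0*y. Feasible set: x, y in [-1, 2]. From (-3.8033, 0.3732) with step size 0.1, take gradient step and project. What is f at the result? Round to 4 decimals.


Step 1: Compute gradient at (-3.8033, 0.3732).
grad_x = 2*3*-3.8033 - 1 = -23.8198
grad_y = 2*1*0.3732 + 0 = 0.7464
Step 2: Gradient step.
x_raw = -3.8033 - 0.1*-23.8198 = -1.4213
y_raw = 0.3732 - 0.1*0.7464 = 0.2986
Step 3: Project onto [-1, 2].
x_proj = clip(-1.4213) = -1.0
y_proj = clip(0.2986) = 0.2986
Step 4: Evaluate f.
f(-1.0, 0.2986) = 4.0891


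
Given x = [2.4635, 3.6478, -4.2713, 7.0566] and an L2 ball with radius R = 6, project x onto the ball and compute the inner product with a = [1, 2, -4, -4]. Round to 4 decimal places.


Step 1: Compute ||x|| (intermediates to 6 decimals).
||x|| = sqrt(2.4635^2 + 3.6478^2 + (-4.2713)^2 + 7.0566^2) = 9.349593
Step 2: Project.
Since ||x|| > R, scale = R/||x|| = 6/9.349593 = 0.641739, proj(x) = scale * x
proj(x) = [1.580924, 2.340936, -2.74106, 4.528495]
Step 3: Dot product.
a^T * proj(x) = 1*1.580924 + 2*2.340936 - 4*(-2.74106) - 4*4.528495 = -0.8869


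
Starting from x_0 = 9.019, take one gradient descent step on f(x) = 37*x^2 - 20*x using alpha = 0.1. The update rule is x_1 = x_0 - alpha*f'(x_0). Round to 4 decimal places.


We compute the gradient at x_0 and apply the update.
f'(x) = 74*x - 20
f'(9.019) = 74*9.019 - 20 = 647.406
x_1 = 9.019 - 0.1*647.406 = -55.7216


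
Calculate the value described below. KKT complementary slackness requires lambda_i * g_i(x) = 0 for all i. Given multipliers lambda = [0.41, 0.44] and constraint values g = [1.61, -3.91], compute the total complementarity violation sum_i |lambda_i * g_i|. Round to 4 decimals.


KKT complementary slackness check:
lambda_1 * g_1 = 0.41 * 1.61 = 0.6601
lambda_2 * g_2 = 0.44 * -3.91 = -1.7204
Total violation = 0.6601 + 1.7204 = 2.3805


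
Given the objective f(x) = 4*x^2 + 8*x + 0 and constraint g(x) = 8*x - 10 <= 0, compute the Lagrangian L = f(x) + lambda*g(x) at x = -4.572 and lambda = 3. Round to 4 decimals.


Step 1: Evaluate f(x).
f(-4.572) = 4*(-4.572)^2 + 8*(-4.572) + 0 = 47.0367
Step 2: Evaluate g(x).
g(-4.572) = 8*-4.572 - 10 = -46.576
Step 3: Compute Lagrangian.
L = 47.0367 + 3*-46.576 = -92.6913


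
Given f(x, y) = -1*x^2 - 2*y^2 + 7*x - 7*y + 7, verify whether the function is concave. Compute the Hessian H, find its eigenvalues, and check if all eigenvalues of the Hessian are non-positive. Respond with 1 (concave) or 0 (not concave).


The Hessian of f(x,y) = -1*x^2 - 2*y^2 + 7*x - 7*y + 7 is:
H = [[-2, 0], [0, -4]]
Trace = -2 - 4 = -6
Determinant = -2*-4 - (0)^2 = 8
Discriminant = (-6)^2 - 4*8 = 4.0
Eigenvalues: lambda_1 = -4.0, lambda_2 = -2.0
The function is concave.

1


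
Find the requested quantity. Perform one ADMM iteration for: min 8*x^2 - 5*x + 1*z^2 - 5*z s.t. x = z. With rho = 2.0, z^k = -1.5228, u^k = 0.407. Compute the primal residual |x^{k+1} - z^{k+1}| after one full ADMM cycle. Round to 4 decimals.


ADMM iteration with rho = 2.0, z^k = -1.5228, u^k = 0.407
Step 1: x-update.
Minimize 8*x^2 - 5*x + (2.0/2)*(x + 1.5228 + 0.407)^2
FOC: (2*8 + 2.0)*x = 5 + 2.0*(-1.5228 - 0.407)
x^{k+1} = 0.0634
Step 2: z-update.
Minimize 1*z^2 - 5*z + (2.0/2)*(0.0634 - z + 0.407)^2
FOC: (2*1 + 2.0)*z = 5 + 2.0*(0.0634 + 0.407)
z^{k+1} = 1.4852
Step 3: u-update.
u^{k+1} = 0.407 + 0.0634 - 1.4852 = -1.0148
Step 4: Primal residual = |0.0634 - 1.4852| = 1.4218


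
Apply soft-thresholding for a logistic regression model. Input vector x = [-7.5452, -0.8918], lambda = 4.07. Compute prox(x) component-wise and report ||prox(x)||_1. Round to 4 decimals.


Soft-thresholding with lambda = 4.07:
prox(-7.5452) = sign(-7.5452)*max(|-7.5452| - 4.07, 0) = -3.4752
prox(-0.8918) = sign(-0.8918)*max(|-0.8918| - 4.07, 0) = 0.0
prox(x) = [-3.4752, 0.0]
||prox(x)||_1 = 3.4752 + 0.0 = 3.4752


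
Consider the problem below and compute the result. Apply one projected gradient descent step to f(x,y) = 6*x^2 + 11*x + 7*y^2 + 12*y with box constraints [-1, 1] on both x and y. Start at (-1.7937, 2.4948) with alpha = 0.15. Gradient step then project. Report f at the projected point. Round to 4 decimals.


Step 1: Compute gradient at (-1.7937, 2.4948).
grad_x = 2*6*-1.7937 + 11 = -10.5244
grad_y = 2*7*2.4948 + 12 = 46.9272
Step 2: Gradient step.
x_raw = -1.7937 - 0.15*-10.5244 = -0.215
y_raw = 2.4948 - 0.15*46.9272 = -4.5443
Step 3: Project onto [-1, 1].
x_proj = clip(-0.215) = -0.215
y_proj = clip(-4.5443) = -1.0
Step 4: Evaluate f.
f(-0.215, -1.0) = -7.088


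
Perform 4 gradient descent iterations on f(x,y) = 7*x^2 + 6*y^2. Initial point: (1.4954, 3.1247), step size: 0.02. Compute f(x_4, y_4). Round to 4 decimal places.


Gradient descent on f(x,y) = 7*x^2 + 6*y^2.
Starting point: (1.4954, 3.1247), alpha = 0.02
Step 1: grad_x = 2*7*1.4954 = 20.9356, grad_y = 2*6*3.1247 = 37.4964
  x_1 = 1.4954 - 0.02*20.9356 = 1.0767
  y_1 = 3.1247 - 0.02*37.4964 = 2.3748
Step 2: grad_x = 2*7*1.0767 = 15.0736, grad_y = 2*6*2.3748 = 28.4973
  x_2 = 1.0767 - 0.02*15.0736 = 0.7752
  y_2 = 2.3748 - 0.02*28.4973 = 1.8048
Step 3: grad_x = 2*7*0.7752 = 10.853, grad_y = 2*6*1.8048 = 21.6579
  x_3 = 0.7752 - 0.02*10.853 = 0.5582
  y_3 = 1.8048 - 0.02*21.6579 = 1.3717
Step 4: grad_x = 2*7*0.5582 = 7.8142, grad_y = 2*6*1.3717 = 16.46
  x_4 = 0.5582 - 0.02*7.8142 = 0.4019
  y_4 = 1.3717 - 0.02*16.46 = 1.0425
f(0.4019, 1.0425) = 7*0.4019^2 + 6*1.0425^2 = 7.6509


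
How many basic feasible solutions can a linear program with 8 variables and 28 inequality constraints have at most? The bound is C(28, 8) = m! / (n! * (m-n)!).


Each vertex corresponds to some choice of n active constraints out of m, so the number of vertices is at most C(m, n) = m! / (n!(m-n)!).
m = 28, n = 8
Numerator: 28 * 27 * 26 * 25 * 24 * 23 * 22 * 21
Denominator: 8! = 40320
C(28, 8) = 3108105


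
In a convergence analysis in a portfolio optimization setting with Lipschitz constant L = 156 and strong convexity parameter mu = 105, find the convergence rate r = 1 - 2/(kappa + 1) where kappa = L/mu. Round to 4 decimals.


Step 1: Compute the condition number.
kappa = L/mu = 156/105 = 1.4857
Step 2: Compute the convergence rate.
r = 1 - 2/(kappa + 1) = 1 - 2*mu/(L + mu) = (L - mu)/(L + mu) = 51/261 = 0.1954


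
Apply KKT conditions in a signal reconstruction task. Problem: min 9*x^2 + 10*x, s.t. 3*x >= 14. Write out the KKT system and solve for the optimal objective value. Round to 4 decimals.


Step 1: Try lambda = 0 (constraint inactive).
x_unc = -10/(2*9) = -0.5556
Check: 3*-0.5556 = -1.6668 < 14 -- violated!
Step 2: Constraint must be active: 3*x = 14
x* = 14/3 = 4.6667 (rounded; the exact value 14/3 is used below)
lambda = (2*9*(14/3) + 10)/3 = 31.3333
Step 3: Compute optimal value.
f(x*) = 9*(14/3)^2 + 10*(14/3) = 242.6667


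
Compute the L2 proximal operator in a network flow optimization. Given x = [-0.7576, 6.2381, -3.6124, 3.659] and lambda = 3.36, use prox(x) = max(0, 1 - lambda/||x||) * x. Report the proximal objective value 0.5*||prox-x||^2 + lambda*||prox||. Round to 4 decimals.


Step 1: Compute ||x||.
||x|| = 8.1195
Step 2: Compute scaling factor.
scale = max(0, 1 - 3.36/8.1195) = 0.5862
Step 3: prox(x) = [-0.4441, 3.6566, -2.1175, 2.1448]
||prox(x)|| = 4.7595
Step 4: Proximal objective.
0.5*||prox-x||^2 = 5.6448
lambda*||prox|| = 15.9919
Total = 21.6366


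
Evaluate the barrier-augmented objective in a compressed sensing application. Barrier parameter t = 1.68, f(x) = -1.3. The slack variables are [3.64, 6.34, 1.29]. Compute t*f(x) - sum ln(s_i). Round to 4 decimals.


Step 1: Compute log-barrier.
ln values: [1.292, 1.8469, 0.2546]
phi = -(1.292 + 1.8469 + 0.2546) = -3.3935
Step 2: Compute augmented objective.
t*f(x) = 1.68*-1.3 = -2.184
Total = -2.184 - 3.3935 = -5.5775


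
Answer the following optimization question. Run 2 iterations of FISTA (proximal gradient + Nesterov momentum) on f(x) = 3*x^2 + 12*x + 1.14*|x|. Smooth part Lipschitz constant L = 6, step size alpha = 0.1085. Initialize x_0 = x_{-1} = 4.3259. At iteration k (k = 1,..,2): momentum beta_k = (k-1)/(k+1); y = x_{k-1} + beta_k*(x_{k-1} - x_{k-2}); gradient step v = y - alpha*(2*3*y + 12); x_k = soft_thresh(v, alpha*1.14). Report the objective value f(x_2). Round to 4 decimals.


FISTA on f(x) = 3*x^2 + 12*x + 1.14*|x|
L = 6, alpha = 0.1085
Iteration 1: beta = 0.0, y = 4.3259 + 0.0*(4.3259 - 4.3259) = 4.3259
  grad(y) = 37.9554, v = y - alpha*grad = 0.2077
  prox(v) = soft_thresh(0.2077, 0.1237) = 0.084
Iteration 2: beta = 0.3333, y = 0.084 + 0.3333*(0.084 - 4.3259) = -1.3299
  grad(y) = 4.0206, v = y - alpha*grad = -1.7661
  prox(v) = soft_thresh(-1.7661, 0.1237) = -1.6424
f(x_2) = 3*(-1.6424)^2 + 12*(-1.6424) + 1.14*|-1.6424| = -9.7441


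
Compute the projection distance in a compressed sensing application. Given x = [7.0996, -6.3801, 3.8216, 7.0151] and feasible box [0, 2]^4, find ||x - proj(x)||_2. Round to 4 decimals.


Project each component onto [0, 2].
clip(7.0996) = 2.0, clip(-6.3801) = 0.0, clip(3.8216) = 2.0, clip(7.0151) = 2.0
Projection = [2.0, 0.0, 2.0, 2.0]
Squared diffs: [26.0059, 40.7057, 3.3182, 25.1512]
Distance = sqrt(95.181) = 9.7561


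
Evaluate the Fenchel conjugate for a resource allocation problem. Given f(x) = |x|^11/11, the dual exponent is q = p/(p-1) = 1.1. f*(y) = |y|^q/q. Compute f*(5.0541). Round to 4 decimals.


The conjugate exponent q satisfies 1/p + 1/q = 1.
p = 11, so q = 11/(11 - 1) = 1.1
|y|^q = 5.0541^1.1 = 5.943
f*(5.0541) = 5.943 / 1.1 = 5.4028


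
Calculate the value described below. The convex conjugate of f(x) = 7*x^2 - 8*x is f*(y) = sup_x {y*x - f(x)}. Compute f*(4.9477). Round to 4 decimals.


f*(y) = sup_x {y*x - a*x^2 - b*x} = sup_x {(y-b)*x - a*x^2}
FOC: (y - b) - 2a*x = 0 => x* = (y - b)/(2a)
x* = (4.9477 + 8)/(2*7) = 0.9248
f*(4.9477) = (y-b)^2/(4a) = (4.9477 + 8)^2/(4*7)
= 167.6429/28 = 5.9872


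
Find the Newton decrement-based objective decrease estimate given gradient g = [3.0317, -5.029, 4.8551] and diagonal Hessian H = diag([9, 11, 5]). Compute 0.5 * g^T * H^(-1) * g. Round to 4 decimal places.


Step 1: H is diagonal, so H^(-1) * g = [0.3369, -0.4572, 0.971].
Step 2: g^T H^(-1) g = sum_i g_i^2 / H_ii
  = (3.0317)^2/9 + (-5.029)^2/11 + (4.8551)^2/5
  = 1.0212 + 2.2992 + 4.7144 = 8.0348
Step 3: Objective decrease = 0.5 * g^T H^(-1) g = 4.0174


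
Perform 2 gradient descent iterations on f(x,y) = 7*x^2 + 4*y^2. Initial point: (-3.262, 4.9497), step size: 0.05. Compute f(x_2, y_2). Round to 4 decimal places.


Gradient descent on f(x,y) = 7*x^2 + 4*y^2.
Starting point: (-3.262, 4.9497), alpha = 0.05
Step 1: grad_x = 2*7*-3.262 = -45.668, grad_y = 2*4*4.9497 = 39.5976
  x_1 = -3.262 - 0.05*-45.668 = -0.9786
  y_1 = 4.9497 - 0.05*39.5976 = 2.9698
Step 2: grad_x = 2*7*-0.9786 = -13.7004, grad_y = 2*4*2.9698 = 23.7586
  x_2 = -0.9786 - 0.05*-13.7004 = -0.2936
  y_2 = 2.9698 - 0.05*23.7586 = 1.7819
f(-0.2936, 1.7819) = 7*(-0.2936)^2 + 4*1.7819^2 = 13.3039


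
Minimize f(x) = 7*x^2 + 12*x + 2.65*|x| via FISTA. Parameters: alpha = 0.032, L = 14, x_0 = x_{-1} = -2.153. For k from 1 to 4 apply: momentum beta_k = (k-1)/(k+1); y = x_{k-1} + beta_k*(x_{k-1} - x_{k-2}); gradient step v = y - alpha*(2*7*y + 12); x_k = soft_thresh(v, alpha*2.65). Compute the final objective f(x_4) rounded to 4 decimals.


FISTA on f(x) = 7*x^2 + 12*x + 2.65*|x|
L = 14, alpha = 0.032
Iteration 1: beta = 0.0, y = -2.153 + 0.0*(-2.153 + 2.153) = -2.153
  grad(y) = -18.142, v = y - alpha*grad = -1.5725
  prox(v) = soft_thresh(-1.5725, 0.0848) = -1.4877
Iteration 2: beta = 0.3333, y = -1.4877 + 0.3333*(-1.4877 + 2.153) = -1.2659
  grad(y) = -5.7222, v = y - alpha*grad = -1.0828
  prox(v) = soft_thresh(-1.0828, 0.0848) = -0.998
Iteration 3: beta = 0.5, y = -0.998 + 0.5*(-0.998 + 1.4877) = -0.7531
  grad(y) = 1.4564, v = y - alpha*grad = -0.7997
  prox(v) = soft_thresh(-0.7997, 0.0848) = -0.7149
Iteration 4: beta = 0.6, y = -0.7149 + 0.6*(-0.7149 + 0.998) = -0.5451
  grad(y) = 4.3687, v = y - alpha*grad = -0.6849
  prox(v) = soft_thresh(-0.6849, 0.0848) = -0.6001
f(x_4) = 7*(-0.6001)^2 + 12*(-0.6001) + 2.65*|-0.6001| = -3.0901


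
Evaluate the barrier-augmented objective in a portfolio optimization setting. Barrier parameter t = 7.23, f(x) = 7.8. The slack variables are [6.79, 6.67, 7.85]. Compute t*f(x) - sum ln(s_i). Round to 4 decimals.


Step 1: Compute log-barrier.
ln values: [1.9155, 1.8976, 2.0605]
phi = -(1.9155 + 1.8976 + 2.0605) = -5.8736
Step 2: Compute augmented objective.
t*f(x) = 7.23*7.8 = 56.394
Total = 56.394 - 5.8736 = 50.5204


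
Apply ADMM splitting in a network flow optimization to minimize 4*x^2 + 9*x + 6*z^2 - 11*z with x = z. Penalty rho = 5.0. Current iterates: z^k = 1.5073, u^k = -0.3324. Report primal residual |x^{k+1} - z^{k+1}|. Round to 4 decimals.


ADMM iteration with rho = 5.0, z^k = 1.5073, u^k = -0.3324
Step 1: x-update.
Minimize 4*x^2 + 9*x + (5.0/2)*(x - 1.5073 - 0.3324)^2
FOC: (2*4 + 5.0)*x = -9 + 5.0*(1.5073 + 0.3324)
x^{k+1} = 0.0153
Step 2: z-update.
Minimize 6*z^2 - 11*z + (5.0/2)*(0.0153 - z - 0.3324)^2
FOC: (2*6 + 5.0)*z = 11 + 5.0*(0.0153 - 0.3324)
z^{k+1} = 0.5538
Step 3: u-update.
u^{k+1} = -0.3324 + 0.0153 - 0.5538 = -0.8709
Step 4: Primal residual = |0.0153 - 0.5538| = 0.5385


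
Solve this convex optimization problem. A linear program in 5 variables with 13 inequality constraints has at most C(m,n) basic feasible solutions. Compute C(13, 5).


Each vertex corresponds to some choice of n active constraints out of m, so the number of vertices is at most C(m, n) = m! / (n!(m-n)!).
m = 13, n = 5
Numerator: 13 * 12 * 11 * 10 * 9
Denominator: 5! = 120
C(13, 5) = 1287


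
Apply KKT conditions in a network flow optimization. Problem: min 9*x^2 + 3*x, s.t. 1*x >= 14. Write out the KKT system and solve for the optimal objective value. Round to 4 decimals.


Step 1: Try lambda = 0 (constraint inactive).
x_unc = -3/(2*9) = -0.1667
Check: 1*-0.1667 = -0.1667 < 14 -- violated!
Step 2: Constraint must be active: 1*x = 14
x* = 14/1 = 14.0
lambda = (2*9*14.0 + 3)/1 = 255.0
Step 3: Compute optimal value.
f(x*) = 9*14.0^2 + 3*14.0 = 1806.0


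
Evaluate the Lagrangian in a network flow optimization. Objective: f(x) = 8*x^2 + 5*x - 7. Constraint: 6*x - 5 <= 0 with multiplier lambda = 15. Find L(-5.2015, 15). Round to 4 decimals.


Step 1: Evaluate f(x).
f(-5.2015) = 8*(-5.2015)^2 + 5*(-5.2015) - 7 = 183.4373
Step 2: Evaluate g(x).
g(-5.2015) = 6*-5.2015 - 5 = -36.209
Step 3: Compute Lagrangian.
L = 183.4373 + 15*-36.209 = -359.6977


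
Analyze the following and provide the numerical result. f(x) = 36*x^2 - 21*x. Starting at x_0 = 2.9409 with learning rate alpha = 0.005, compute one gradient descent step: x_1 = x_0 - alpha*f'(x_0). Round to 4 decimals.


We compute the gradient at x_0 and apply the update.
f'(x) = 72*x - 21
f'(2.9409) = 72*2.9409 - 21 = 190.7448
x_1 = 2.9409 - 0.005*190.7448 = 1.9872


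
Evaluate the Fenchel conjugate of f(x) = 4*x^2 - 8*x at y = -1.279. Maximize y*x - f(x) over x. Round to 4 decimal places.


f*(y) = sup_x {y*x - a*x^2 - b*x} = sup_x {(y-b)*x - a*x^2}
FOC: (y - b) - 2a*x = 0 => x* = (y - b)/(2a)
x* = (-1.279 + 8)/(2*4) = 0.8401
f*(-1.279) = (y-b)^2/(4a) = (-1.279 + 8)^2/(4*4)
= 45.1718/16 = 2.8232


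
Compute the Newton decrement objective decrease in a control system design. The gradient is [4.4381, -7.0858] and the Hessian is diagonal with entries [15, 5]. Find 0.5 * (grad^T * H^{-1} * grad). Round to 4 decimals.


Step 1: H is diagonal, so H^(-1) * g = [0.2959, -1.4172].
Step 2: g^T H^(-1) g = sum_i g_i^2 / H_ii
  = (4.4381)^2/15 + (-7.0858)^2/5
  = 1.3131 + 10.0417 = 11.3548
Step 3: Objective decrease = 0.5 * g^T H^(-1) g = 5.6774
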